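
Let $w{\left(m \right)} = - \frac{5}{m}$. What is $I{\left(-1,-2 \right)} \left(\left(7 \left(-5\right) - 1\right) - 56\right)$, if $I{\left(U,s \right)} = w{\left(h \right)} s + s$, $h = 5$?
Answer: $0$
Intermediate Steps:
$I{\left(U,s \right)} = 0$ ($I{\left(U,s \right)} = - \frac{5}{5} s + s = \left(-5\right) \frac{1}{5} s + s = - s + s = 0$)
$I{\left(-1,-2 \right)} \left(\left(7 \left(-5\right) - 1\right) - 56\right) = 0 \left(\left(7 \left(-5\right) - 1\right) - 56\right) = 0 \left(\left(-35 - 1\right) - 56\right) = 0 \left(-36 - 56\right) = 0 \left(-92\right) = 0$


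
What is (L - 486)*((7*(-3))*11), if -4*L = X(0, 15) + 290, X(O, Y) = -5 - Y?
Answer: 255717/2 ≈ 1.2786e+5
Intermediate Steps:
L = -135/2 (L = -((-5 - 1*15) + 290)/4 = -((-5 - 15) + 290)/4 = -(-20 + 290)/4 = -1/4*270 = -135/2 ≈ -67.500)
(L - 486)*((7*(-3))*11) = (-135/2 - 486)*((7*(-3))*11) = -(-23247)*11/2 = -1107/2*(-231) = 255717/2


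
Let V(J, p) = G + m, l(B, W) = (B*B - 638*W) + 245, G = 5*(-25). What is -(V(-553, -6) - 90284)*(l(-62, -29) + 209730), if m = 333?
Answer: 20926546396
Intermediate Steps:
G = -125
l(B, W) = 245 + B² - 638*W (l(B, W) = (B² - 638*W) + 245 = 245 + B² - 638*W)
V(J, p) = 208 (V(J, p) = -125 + 333 = 208)
-(V(-553, -6) - 90284)*(l(-62, -29) + 209730) = -(208 - 90284)*((245 + (-62)² - 638*(-29)) + 209730) = -(-90076)*((245 + 3844 + 18502) + 209730) = -(-90076)*(22591 + 209730) = -(-90076)*232321 = -1*(-20926546396) = 20926546396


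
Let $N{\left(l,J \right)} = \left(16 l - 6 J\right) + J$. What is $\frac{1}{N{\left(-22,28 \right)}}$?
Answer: $- \frac{1}{492} \approx -0.0020325$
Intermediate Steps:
$N{\left(l,J \right)} = - 5 J + 16 l$ ($N{\left(l,J \right)} = \left(- 6 J + 16 l\right) + J = - 5 J + 16 l$)
$\frac{1}{N{\left(-22,28 \right)}} = \frac{1}{\left(-5\right) 28 + 16 \left(-22\right)} = \frac{1}{-140 - 352} = \frac{1}{-492} = - \frac{1}{492}$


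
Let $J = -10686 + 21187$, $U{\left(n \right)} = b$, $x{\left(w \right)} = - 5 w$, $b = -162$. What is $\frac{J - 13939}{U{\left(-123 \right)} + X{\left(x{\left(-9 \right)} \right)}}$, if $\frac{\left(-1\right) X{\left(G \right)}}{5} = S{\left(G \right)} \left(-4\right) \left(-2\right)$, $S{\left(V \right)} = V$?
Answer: $\frac{191}{109} \approx 1.7523$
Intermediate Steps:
$U{\left(n \right)} = -162$
$X{\left(G \right)} = - 40 G$ ($X{\left(G \right)} = - 5 G \left(-4\right) \left(-2\right) = - 5 - 4 G \left(-2\right) = - 5 \cdot 8 G = - 40 G$)
$J = 10501$
$\frac{J - 13939}{U{\left(-123 \right)} + X{\left(x{\left(-9 \right)} \right)}} = \frac{10501 - 13939}{-162 - 40 \left(\left(-5\right) \left(-9\right)\right)} = - \frac{3438}{-162 - 1800} = - \frac{3438}{-1962} = \left(-3438\right) \left(- \frac{1}{1962}\right) = \frac{191}{109}$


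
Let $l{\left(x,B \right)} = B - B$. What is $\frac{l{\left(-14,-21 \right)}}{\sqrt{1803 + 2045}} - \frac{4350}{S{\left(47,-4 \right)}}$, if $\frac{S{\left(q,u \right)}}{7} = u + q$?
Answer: $- \frac{4350}{301} \approx -14.452$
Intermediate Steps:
$S{\left(q,u \right)} = 7 q + 7 u$ ($S{\left(q,u \right)} = 7 \left(u + q\right) = 7 \left(q + u\right) = 7 q + 7 u$)
$l{\left(x,B \right)} = 0$
$\frac{l{\left(-14,-21 \right)}}{\sqrt{1803 + 2045}} - \frac{4350}{S{\left(47,-4 \right)}} = \frac{0}{\sqrt{1803 + 2045}} - \frac{4350}{7 \cdot 47 + 7 \left(-4\right)} = \frac{0}{\sqrt{3848}} - \frac{4350}{329 - 28} = \frac{0}{2 \sqrt{962}} - \frac{4350}{301} = 0 \frac{\sqrt{962}}{1924} - \frac{4350}{301} = 0 - \frac{4350}{301} = - \frac{4350}{301}$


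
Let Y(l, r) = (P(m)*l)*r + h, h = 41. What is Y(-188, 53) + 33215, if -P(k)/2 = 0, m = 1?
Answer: 33256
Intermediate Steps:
P(k) = 0 (P(k) = -2*0 = 0)
Y(l, r) = 41 (Y(l, r) = (0*l)*r + 41 = 0*r + 41 = 0 + 41 = 41)
Y(-188, 53) + 33215 = 41 + 33215 = 33256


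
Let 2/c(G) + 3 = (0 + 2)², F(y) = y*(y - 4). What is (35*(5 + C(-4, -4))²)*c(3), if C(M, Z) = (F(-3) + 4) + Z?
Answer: 47320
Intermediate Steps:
F(y) = y*(-4 + y)
C(M, Z) = 25 + Z (C(M, Z) = (-3*(-4 - 3) + 4) + Z = (-3*(-7) + 4) + Z = (21 + 4) + Z = 25 + Z)
c(G) = 2 (c(G) = 2/(-3 + (0 + 2)²) = 2/(-3 + 2²) = 2/(-3 + 4) = 2/1 = 2*1 = 2)
(35*(5 + C(-4, -4))²)*c(3) = (35*(5 + (25 - 4))²)*2 = (35*(5 + 21)²)*2 = (35*26²)*2 = (35*676)*2 = 23660*2 = 47320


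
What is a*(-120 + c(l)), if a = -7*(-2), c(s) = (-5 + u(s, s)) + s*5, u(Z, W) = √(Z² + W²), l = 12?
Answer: -910 + 168*√2 ≈ -672.41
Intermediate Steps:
u(Z, W) = √(W² + Z²)
c(s) = -5 + 5*s + √2*√(s²) (c(s) = (-5 + √(s² + s²)) + s*5 = (-5 + √(2*s²)) + 5*s = (-5 + √2*√(s²)) + 5*s = -5 + 5*s + √2*√(s²))
a = 14
a*(-120 + c(l)) = 14*(-120 + (-5 + 5*12 + √2*√(12²))) = 14*(-120 + (-5 + 60 + √2*√144)) = 14*(-120 + (-5 + 60 + √2*12)) = 14*(-120 + (-5 + 60 + 12*√2)) = 14*(-120 + (55 + 12*√2)) = 14*(-65 + 12*√2) = -910 + 168*√2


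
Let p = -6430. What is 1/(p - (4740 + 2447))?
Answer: -1/13617 ≈ -7.3438e-5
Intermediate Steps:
1/(p - (4740 + 2447)) = 1/(-6430 - (4740 + 2447)) = 1/(-6430 - 1*7187) = 1/(-6430 - 7187) = 1/(-13617) = -1/13617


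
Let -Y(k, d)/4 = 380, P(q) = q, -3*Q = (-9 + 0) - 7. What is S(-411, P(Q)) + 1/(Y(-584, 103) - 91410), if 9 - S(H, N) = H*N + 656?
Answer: 143576849/92930 ≈ 1545.0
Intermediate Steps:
Q = 16/3 (Q = -((-9 + 0) - 7)/3 = -(-9 - 7)/3 = -⅓*(-16) = 16/3 ≈ 5.3333)
Y(k, d) = -1520 (Y(k, d) = -4*380 = -1520)
S(H, N) = -647 - H*N (S(H, N) = 9 - (H*N + 656) = 9 - (656 + H*N) = 9 + (-656 - H*N) = -647 - H*N)
S(-411, P(Q)) + 1/(Y(-584, 103) - 91410) = (-647 - 1*(-411)*16/3) + 1/(-1520 - 91410) = (-647 + 2192) + 1/(-92930) = 1545 - 1/92930 = 143576849/92930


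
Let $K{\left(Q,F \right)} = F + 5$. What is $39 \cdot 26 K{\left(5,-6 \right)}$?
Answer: $-1014$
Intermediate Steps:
$K{\left(Q,F \right)} = 5 + F$
$39 \cdot 26 K{\left(5,-6 \right)} = 39 \cdot 26 \left(5 - 6\right) = 1014 \left(-1\right) = -1014$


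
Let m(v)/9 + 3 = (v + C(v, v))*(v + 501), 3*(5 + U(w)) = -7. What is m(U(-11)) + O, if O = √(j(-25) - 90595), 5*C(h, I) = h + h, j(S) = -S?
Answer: -228209/5 + I*√90570 ≈ -45642.0 + 300.95*I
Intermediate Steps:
U(w) = -22/3 (U(w) = -5 + (⅓)*(-7) = -5 - 7/3 = -22/3)
C(h, I) = 2*h/5 (C(h, I) = (h + h)/5 = (2*h)/5 = 2*h/5)
O = I*√90570 (O = √(-1*(-25) - 90595) = √(25 - 90595) = √(-90570) = I*√90570 ≈ 300.95*I)
m(v) = -27 + 63*v*(501 + v)/5 (m(v) = -27 + 9*((v + 2*v/5)*(v + 501)) = -27 + 9*((7*v/5)*(501 + v)) = -27 + 9*(7*v*(501 + v)/5) = -27 + 63*v*(501 + v)/5)
m(U(-11)) + O = (-27 + 63*(-22/3)²/5 + (31563/5)*(-22/3)) + I*√90570 = (-27 + (63/5)*(484/9) - 231462/5) + I*√90570 = (-27 + 3388/5 - 231462/5) + I*√90570 = -228209/5 + I*√90570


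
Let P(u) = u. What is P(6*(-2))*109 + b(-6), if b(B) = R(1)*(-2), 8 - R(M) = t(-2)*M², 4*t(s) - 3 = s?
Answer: -2647/2 ≈ -1323.5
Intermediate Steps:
t(s) = ¾ + s/4
R(M) = 8 - M²/4 (R(M) = 8 - (¾ + (¼)*(-2))*M² = 8 - (¾ - ½)*M² = 8 - M²/4)
b(B) = -31/2 (b(B) = (8 - ¼*1²)*(-2) = (8 - ¼*1)*(-2) = (8 - ¼)*(-2) = (31/4)*(-2) = -31/2)
P(6*(-2))*109 + b(-6) = (6*(-2))*109 - 31/2 = -12*109 - 31/2 = -1308 - 31/2 = -2647/2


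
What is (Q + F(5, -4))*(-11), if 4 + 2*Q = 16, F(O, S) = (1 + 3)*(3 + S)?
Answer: -22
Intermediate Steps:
F(O, S) = 12 + 4*S (F(O, S) = 4*(3 + S) = 12 + 4*S)
Q = 6 (Q = -2 + (1/2)*16 = -2 + 8 = 6)
(Q + F(5, -4))*(-11) = (6 + (12 + 4*(-4)))*(-11) = (6 + (12 - 16))*(-11) = (6 - 4)*(-11) = 2*(-11) = -22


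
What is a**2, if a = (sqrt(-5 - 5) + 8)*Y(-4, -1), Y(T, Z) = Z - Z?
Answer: 0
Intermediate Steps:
Y(T, Z) = 0
a = 0 (a = (sqrt(-5 - 5) + 8)*0 = (sqrt(-10) + 8)*0 = (I*sqrt(10) + 8)*0 = (8 + I*sqrt(10))*0 = 0)
a**2 = 0**2 = 0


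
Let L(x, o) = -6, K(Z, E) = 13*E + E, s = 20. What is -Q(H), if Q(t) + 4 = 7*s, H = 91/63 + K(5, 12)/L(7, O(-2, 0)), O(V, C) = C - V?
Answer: -136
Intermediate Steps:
K(Z, E) = 14*E
H = -239/9 (H = 91/63 + (14*12)/(-6) = 91*(1/63) + 168*(-1/6) = 13/9 - 28 = -239/9 ≈ -26.556)
Q(t) = 136 (Q(t) = -4 + 7*20 = -4 + 140 = 136)
-Q(H) = -1*136 = -136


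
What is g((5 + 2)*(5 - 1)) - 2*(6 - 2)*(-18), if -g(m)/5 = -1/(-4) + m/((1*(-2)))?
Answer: 851/4 ≈ 212.75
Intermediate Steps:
g(m) = -5/4 + 5*m/2 (g(m) = -5*(-1/(-4) + m/((1*(-2)))) = -5*(-1*(-1/4) + m/(-2)) = -5*(1/4 + m*(-1/2)) = -5*(1/4 - m/2) = -5/4 + 5*m/2)
g((5 + 2)*(5 - 1)) - 2*(6 - 2)*(-18) = (-5/4 + 5*((5 + 2)*(5 - 1))/2) - 2*(6 - 2)*(-18) = (-5/4 + 5*(7*4)/2) - 2*4*(-18) = (-5/4 + (5/2)*28) - 8*(-18) = (-5/4 + 70) + 144 = 275/4 + 144 = 851/4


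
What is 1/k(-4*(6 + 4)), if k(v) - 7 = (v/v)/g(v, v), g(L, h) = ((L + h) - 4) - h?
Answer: 44/307 ≈ 0.14332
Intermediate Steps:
g(L, h) = -4 + L (g(L, h) = (-4 + L + h) - h = -4 + L)
k(v) = 7 + 1/(-4 + v) (k(v) = 7 + (v/v)/(-4 + v) = 7 + 1/(-4 + v))
1/k(-4*(6 + 4)) = 1/((-27 + 7*(-4*(6 + 4)))/(-4 - 4*(6 + 4))) = 1/((-27 + 7*(-4*10))/(-4 - 4*10)) = 1/((-27 + 7*(-40))/(-4 - 40)) = 1/((-27 - 280)/(-44)) = 1/(-1/44*(-307)) = 1/(307/44) = 44/307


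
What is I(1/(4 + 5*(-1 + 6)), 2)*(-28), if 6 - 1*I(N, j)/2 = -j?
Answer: -448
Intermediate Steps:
I(N, j) = 12 + 2*j (I(N, j) = 12 - (-2)*j = 12 + 2*j)
I(1/(4 + 5*(-1 + 6)), 2)*(-28) = (12 + 2*2)*(-28) = (12 + 4)*(-28) = 16*(-28) = -448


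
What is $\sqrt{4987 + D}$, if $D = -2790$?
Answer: $13 \sqrt{13} \approx 46.872$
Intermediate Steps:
$\sqrt{4987 + D} = \sqrt{4987 - 2790} = \sqrt{2197} = 13 \sqrt{13}$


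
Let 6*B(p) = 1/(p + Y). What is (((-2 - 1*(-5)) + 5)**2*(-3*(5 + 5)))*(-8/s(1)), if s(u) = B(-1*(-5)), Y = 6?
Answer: 1013760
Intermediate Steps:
B(p) = 1/(6*(6 + p)) (B(p) = 1/(6*(p + 6)) = 1/(6*(6 + p)))
s(u) = 1/66 (s(u) = 1/(6*(6 - 1*(-5))) = 1/(6*(6 + 5)) = (1/6)/11 = (1/6)*(1/11) = 1/66)
(((-2 - 1*(-5)) + 5)**2*(-3*(5 + 5)))*(-8/s(1)) = (((-2 - 1*(-5)) + 5)**2*(-3*(5 + 5)))*(-8/1/66) = (((-2 + 5) + 5)**2*(-3*10))*(-8*66) = ((3 + 5)**2*(-30))*(-528) = (8**2*(-30))*(-528) = (64*(-30))*(-528) = -1920*(-528) = 1013760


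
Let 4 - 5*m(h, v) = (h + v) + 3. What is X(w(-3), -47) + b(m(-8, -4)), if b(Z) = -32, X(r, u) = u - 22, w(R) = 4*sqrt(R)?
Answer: -101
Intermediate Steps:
m(h, v) = 1/5 - h/5 - v/5 (m(h, v) = 4/5 - ((h + v) + 3)/5 = 4/5 - (3 + h + v)/5 = 4/5 + (-3/5 - h/5 - v/5) = 1/5 - h/5 - v/5)
X(r, u) = -22 + u
X(w(-3), -47) + b(m(-8, -4)) = (-22 - 47) - 32 = -69 - 32 = -101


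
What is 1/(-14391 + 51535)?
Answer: 1/37144 ≈ 2.6922e-5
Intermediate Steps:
1/(-14391 + 51535) = 1/37144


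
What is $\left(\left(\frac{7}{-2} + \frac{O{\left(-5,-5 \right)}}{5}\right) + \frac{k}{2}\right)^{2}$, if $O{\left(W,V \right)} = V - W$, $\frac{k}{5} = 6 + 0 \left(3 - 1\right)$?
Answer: $\frac{529}{4} \approx 132.25$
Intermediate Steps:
$k = 30$ ($k = 5 \left(6 + 0 \left(3 - 1\right)\right) = 5 \left(6 + 0 \cdot 2\right) = 5 \left(6 + 0\right) = 5 \cdot 6 = 30$)
$\left(\left(\frac{7}{-2} + \frac{O{\left(-5,-5 \right)}}{5}\right) + \frac{k}{2}\right)^{2} = \left(\left(\frac{7}{-2} + \frac{-5 - -5}{5}\right) + \frac{30}{2}\right)^{2} = \left(\left(7 \left(- \frac{1}{2}\right) + \left(-5 + 5\right) \frac{1}{5}\right) + 30 \cdot \frac{1}{2}\right)^{2} = \left(\left(- \frac{7}{2} + 0 \cdot \frac{1}{5}\right) + 15\right)^{2} = \left(\left(- \frac{7}{2} + 0\right) + 15\right)^{2} = \left(- \frac{7}{2} + 15\right)^{2} = \left(\frac{23}{2}\right)^{2} = \frac{529}{4}$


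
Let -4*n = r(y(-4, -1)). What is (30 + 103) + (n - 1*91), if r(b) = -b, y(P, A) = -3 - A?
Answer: 83/2 ≈ 41.500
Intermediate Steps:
n = -½ (n = -(-1)*(-3 - 1*(-1))/4 = -(-1)*(-3 + 1)/4 = -(-1)*(-2)/4 = -¼*2 = -½ ≈ -0.50000)
(30 + 103) + (n - 1*91) = (30 + 103) + (-½ - 1*91) = 133 + (-½ - 91) = 133 - 183/2 = 83/2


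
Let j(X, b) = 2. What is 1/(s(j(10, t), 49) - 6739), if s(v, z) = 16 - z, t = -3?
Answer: -1/6772 ≈ -0.00014767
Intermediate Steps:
1/(s(j(10, t), 49) - 6739) = 1/((16 - 1*49) - 6739) = 1/((16 - 49) - 6739) = 1/(-33 - 6739) = 1/(-6772) = -1/6772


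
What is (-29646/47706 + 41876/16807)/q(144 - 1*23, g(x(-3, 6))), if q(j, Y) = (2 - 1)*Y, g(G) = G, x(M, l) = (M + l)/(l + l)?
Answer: 999650756/133632457 ≈ 7.4806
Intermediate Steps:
x(M, l) = (M + l)/(2*l) (x(M, l) = (M + l)/((2*l)) = (M + l)*(1/(2*l)) = (M + l)/(2*l))
q(j, Y) = Y (q(j, Y) = 1*Y = Y)
(-29646/47706 + 41876/16807)/q(144 - 1*23, g(x(-3, 6))) = (-29646/47706 + 41876/16807)/(((½)*(-3 + 6)/6)) = (-29646*1/47706 + 41876*(1/16807))/(((½)*(⅙)*3)) = (-4941/7951 + 41876/16807)/(¼) = (249912689/133632457)*4 = 999650756/133632457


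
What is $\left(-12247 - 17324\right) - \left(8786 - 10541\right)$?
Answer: $-27816$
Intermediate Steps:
$\left(-12247 - 17324\right) - \left(8786 - 10541\right) = -29571 - -1755 = -29571 + 1755 = -27816$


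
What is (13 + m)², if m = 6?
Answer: 361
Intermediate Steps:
(13 + m)² = (13 + 6)² = 19² = 361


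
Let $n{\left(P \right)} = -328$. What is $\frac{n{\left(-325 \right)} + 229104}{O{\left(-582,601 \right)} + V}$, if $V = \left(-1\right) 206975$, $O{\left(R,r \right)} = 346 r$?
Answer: $\frac{228776}{971} \approx 235.61$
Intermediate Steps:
$V = -206975$
$\frac{n{\left(-325 \right)} + 229104}{O{\left(-582,601 \right)} + V} = \frac{-328 + 229104}{346 \cdot 601 - 206975} = \frac{228776}{207946 - 206975} = \frac{228776}{971}$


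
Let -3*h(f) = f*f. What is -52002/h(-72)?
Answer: 963/32 ≈ 30.094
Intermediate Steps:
h(f) = -f²/3 (h(f) = -f*f/3 = -f²/3)
-52002/h(-72) = -52002/((-⅓*(-72)²)) = -52002/((-⅓*5184)) = -52002/(-1728) = -52002*(-1/1728) = 963/32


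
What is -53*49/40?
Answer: -2597/40 ≈ -64.925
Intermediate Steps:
-53*49/40 = -2597*1/40 = -2597/40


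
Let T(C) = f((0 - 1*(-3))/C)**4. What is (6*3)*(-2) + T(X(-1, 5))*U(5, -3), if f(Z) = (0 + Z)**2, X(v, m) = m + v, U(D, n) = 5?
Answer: -2326491/65536 ≈ -35.499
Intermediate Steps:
f(Z) = Z**2
T(C) = 6561/C**8 (T(C) = (((0 - 1*(-3))/C)**2)**4 = (((0 + 3)/C)**2)**4 = ((3/C)**2)**4 = (9/C**2)**4 = 6561/C**8)
(6*3)*(-2) + T(X(-1, 5))*U(5, -3) = (6*3)*(-2) + (6561/(5 - 1)**8)*5 = 18*(-2) + (6561/4**8)*5 = -36 + (6561*(1/65536))*5 = -36 + (6561/65536)*5 = -36 + 32805/65536 = -2326491/65536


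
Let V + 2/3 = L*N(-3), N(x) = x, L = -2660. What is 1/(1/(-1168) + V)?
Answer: 3504/27959581 ≈ 0.00012532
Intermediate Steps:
V = 23938/3 (V = -⅔ - 2660*(-3) = -⅔ + 7980 = 23938/3 ≈ 7979.3)
1/(1/(-1168) + V) = 1/(1/(-1168) + 23938/3) = 1/(-1/1168 + 23938/3) = 1/(27959581/3504) = 3504/27959581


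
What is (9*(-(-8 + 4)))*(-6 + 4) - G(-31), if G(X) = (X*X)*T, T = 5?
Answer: -4877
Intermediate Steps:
G(X) = 5*X**2 (G(X) = (X*X)*5 = X**2*5 = 5*X**2)
(9*(-(-8 + 4)))*(-6 + 4) - G(-31) = (9*(-(-8 + 4)))*(-6 + 4) - 5*(-31)**2 = (9*(-1*(-4)))*(-2) - 5*961 = (9*4)*(-2) - 1*4805 = 36*(-2) - 4805 = -72 - 4805 = -4877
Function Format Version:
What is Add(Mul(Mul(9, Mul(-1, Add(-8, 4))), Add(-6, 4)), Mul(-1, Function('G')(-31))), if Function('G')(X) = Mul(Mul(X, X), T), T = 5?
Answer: -4877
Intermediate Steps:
Function('G')(X) = Mul(5, Pow(X, 2)) (Function('G')(X) = Mul(Mul(X, X), 5) = Mul(Pow(X, 2), 5) = Mul(5, Pow(X, 2)))
Add(Mul(Mul(9, Mul(-1, Add(-8, 4))), Add(-6, 4)), Mul(-1, Function('G')(-31))) = Add(Mul(Mul(9, Mul(-1, Add(-8, 4))), Add(-6, 4)), Mul(-1, Mul(5, Pow(-31, 2)))) = Add(Mul(Mul(9, Mul(-1, -4)), -2), Mul(-1, Mul(5, 961))) = Add(Mul(Mul(9, 4), -2), Mul(-1, 4805)) = Add(Mul(36, -2), -4805) = Add(-72, -4805) = -4877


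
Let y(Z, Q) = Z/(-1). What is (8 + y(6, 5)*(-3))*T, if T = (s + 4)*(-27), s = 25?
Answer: -20358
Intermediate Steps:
y(Z, Q) = -Z (y(Z, Q) = Z*(-1) = -Z)
T = -783 (T = (25 + 4)*(-27) = 29*(-27) = -783)
(8 + y(6, 5)*(-3))*T = (8 - 1*6*(-3))*(-783) = (8 - 6*(-3))*(-783) = (8 + 18)*(-783) = 26*(-783) = -20358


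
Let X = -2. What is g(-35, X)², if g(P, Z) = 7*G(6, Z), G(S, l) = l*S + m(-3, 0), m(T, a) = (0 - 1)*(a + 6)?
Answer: 15876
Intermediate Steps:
m(T, a) = -6 - a (m(T, a) = -(6 + a) = -6 - a)
G(S, l) = -6 + S*l (G(S, l) = l*S + (-6 - 1*0) = S*l + (-6 + 0) = S*l - 6 = -6 + S*l)
g(P, Z) = -42 + 42*Z (g(P, Z) = 7*(-6 + 6*Z) = -42 + 42*Z)
g(-35, X)² = (-42 + 42*(-2))² = (-42 - 84)² = (-126)² = 15876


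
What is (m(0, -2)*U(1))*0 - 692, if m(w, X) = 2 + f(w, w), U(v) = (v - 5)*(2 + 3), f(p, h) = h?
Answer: -692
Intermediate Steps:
U(v) = -25 + 5*v (U(v) = (-5 + v)*5 = -25 + 5*v)
m(w, X) = 2 + w
(m(0, -2)*U(1))*0 - 692 = ((2 + 0)*(-25 + 5*1))*0 - 692 = (2*(-25 + 5))*0 - 692 = (2*(-20))*0 - 692 = -40*0 - 692 = 0 - 692 = -692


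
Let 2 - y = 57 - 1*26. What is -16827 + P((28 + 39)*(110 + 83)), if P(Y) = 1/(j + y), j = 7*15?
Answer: -1278851/76 ≈ -16827.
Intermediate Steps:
y = -29 (y = 2 - (57 - 1*26) = 2 - (57 - 26) = 2 - 1*31 = 2 - 31 = -29)
j = 105
P(Y) = 1/76 (P(Y) = 1/(105 - 29) = 1/76)
-16827 + P((28 + 39)*(110 + 83)) = -16827 + 1/76 = -1278851/76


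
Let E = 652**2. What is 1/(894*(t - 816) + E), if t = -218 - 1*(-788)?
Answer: 1/205180 ≈ 4.8738e-6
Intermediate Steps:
t = 570 (t = -218 + 788 = 570)
E = 425104
1/(894*(t - 816) + E) = 1/(894*(570 - 816) + 425104) = 1/(894*(-246) + 425104) = 1/(-219924 + 425104) = 1/205180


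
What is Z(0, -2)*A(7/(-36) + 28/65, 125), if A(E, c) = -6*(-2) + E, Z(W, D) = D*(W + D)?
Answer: 28633/585 ≈ 48.945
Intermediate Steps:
Z(W, D) = D*(D + W)
A(E, c) = 12 + E
Z(0, -2)*A(7/(-36) + 28/65, 125) = (-2*(-2 + 0))*(12 + (7/(-36) + 28/65)) = (-2*(-2))*(12 + (7*(-1/36) + 28*(1/65))) = 4*(12 + (-7/36 + 28/65)) = 4*(12 + 553/2340) = 4*(28633/2340) = 28633/585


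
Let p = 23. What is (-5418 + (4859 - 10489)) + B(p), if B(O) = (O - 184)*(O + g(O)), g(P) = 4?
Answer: -15395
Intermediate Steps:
B(O) = (-184 + O)*(4 + O) (B(O) = (O - 184)*(O + 4) = (-184 + O)*(4 + O))
(-5418 + (4859 - 10489)) + B(p) = (-5418 + (4859 - 10489)) + (-736 + 23² - 180*23) = (-5418 - 5630) + (-736 + 529 - 4140) = -11048 - 4347 = -15395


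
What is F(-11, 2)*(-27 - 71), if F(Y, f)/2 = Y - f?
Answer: 2548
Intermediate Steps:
F(Y, f) = -2*f + 2*Y (F(Y, f) = 2*(Y - f) = -2*f + 2*Y)
F(-11, 2)*(-27 - 71) = (-2*2 + 2*(-11))*(-27 - 71) = (-4 - 22)*(-98) = -26*(-98) = 2548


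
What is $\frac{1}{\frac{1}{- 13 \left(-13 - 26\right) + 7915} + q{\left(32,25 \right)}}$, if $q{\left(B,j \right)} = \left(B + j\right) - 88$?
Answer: $- \frac{8422}{261081} \approx -0.032258$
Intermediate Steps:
$q{\left(B,j \right)} = -88 + B + j$
$\frac{1}{\frac{1}{- 13 \left(-13 - 26\right) + 7915} + q{\left(32,25 \right)}} = \frac{1}{\frac{1}{- 13 \left(-13 - 26\right) + 7915} + \left(-88 + 32 + 25\right)} = \frac{1}{\frac{1}{\left(-13\right) \left(-39\right) + 7915} - 31} = \frac{1}{\frac{1}{507 + 7915} - 31} = \frac{1}{\frac{1}{8422} - 31} = \frac{1}{- \frac{261081}{8422}} = - \frac{8422}{261081}$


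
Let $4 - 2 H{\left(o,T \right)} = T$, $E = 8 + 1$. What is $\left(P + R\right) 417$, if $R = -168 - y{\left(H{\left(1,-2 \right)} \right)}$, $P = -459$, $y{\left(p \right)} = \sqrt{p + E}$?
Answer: $-261459 - 834 \sqrt{3} \approx -2.629 \cdot 10^{5}$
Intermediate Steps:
$E = 9$
$H{\left(o,T \right)} = 2 - \frac{T}{2}$
$y{\left(p \right)} = \sqrt{9 + p}$ ($y{\left(p \right)} = \sqrt{p + 9} = \sqrt{9 + p}$)
$R = -168 - 2 \sqrt{3}$ ($R = -168 - \sqrt{9 + \left(2 - -1\right)} = -168 - \sqrt{9 + \left(2 + 1\right)} = -168 - \sqrt{9 + 3} = -168 - \sqrt{12} = -168 - 2 \sqrt{3} \approx -171.46$)
$\left(P + R\right) 417 = \left(-459 - \left(168 + 2 \sqrt{3}\right)\right) 417 = \left(-627 - 2 \sqrt{3}\right) 417 = -261459 - 834 \sqrt{3}$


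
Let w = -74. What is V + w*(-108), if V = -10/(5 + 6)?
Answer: 87902/11 ≈ 7991.1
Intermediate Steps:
V = -10/11 ≈ -0.90909
V + w*(-108) = -10/11 - 74*(-108) = -10/11 + 7992 = 87902/11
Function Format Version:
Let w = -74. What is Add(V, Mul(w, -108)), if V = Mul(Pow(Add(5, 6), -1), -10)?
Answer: Rational(87902, 11) ≈ 7991.1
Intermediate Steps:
V = Rational(-10, 11) (V = Mul(Pow(11, -1), -10) = Mul(Rational(1, 11), -10) = Rational(-10, 11) ≈ -0.90909)
Add(V, Mul(w, -108)) = Add(Rational(-10, 11), Mul(-74, -108)) = Add(Rational(-10, 11), 7992) = Rational(87902, 11)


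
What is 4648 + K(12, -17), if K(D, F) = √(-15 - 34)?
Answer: 4648 + 7*I ≈ 4648.0 + 7.0*I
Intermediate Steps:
K(D, F) = 7*I (K(D, F) = √(-49) = 7*I)
4648 + K(12, -17) = 4648 + 7*I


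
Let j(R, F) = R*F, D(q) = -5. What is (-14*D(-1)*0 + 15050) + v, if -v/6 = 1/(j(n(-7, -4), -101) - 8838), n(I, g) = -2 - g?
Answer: 68026003/4520 ≈ 15050.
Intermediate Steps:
j(R, F) = F*R
v = 3/4520 (v = -6/(-101*(-2 - 1*(-4)) - 8838) = -6/(-101*(-2 + 4) - 8838) = -6/(-101*2 - 8838) = -6/(-202 - 8838) = -6/(-9040) = -6*(-1/9040) = 3/4520 ≈ 0.00066372)
(-14*D(-1)*0 + 15050) + v = (-14*(-5)*0 + 15050) + 3/4520 = (70*0 + 15050) + 3/4520 = (0 + 15050) + 3/4520 = 15050 + 3/4520 = 68026003/4520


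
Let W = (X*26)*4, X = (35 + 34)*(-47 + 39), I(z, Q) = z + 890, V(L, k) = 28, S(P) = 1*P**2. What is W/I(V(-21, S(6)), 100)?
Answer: -9568/153 ≈ -62.536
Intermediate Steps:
S(P) = P**2
I(z, Q) = 890 + z
X = -552 (X = 69*(-8) = -552)
W = -57408 (W = -552*26*4 = -14352*4 = -57408)
W/I(V(-21, S(6)), 100) = -57408/(890 + 28) = -57408/918 = -57408*1/918 = -9568/153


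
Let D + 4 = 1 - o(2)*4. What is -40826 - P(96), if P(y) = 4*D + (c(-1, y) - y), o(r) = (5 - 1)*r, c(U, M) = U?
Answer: -40589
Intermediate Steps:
o(r) = 4*r
D = -35 (D = -4 + (1 - 4*2*4) = -4 + (1 - 1*8*4) = -4 + (1 - 8*4) = -4 + (1 - 32) = -4 - 31 = -35)
P(y) = -141 - y (P(y) = 4*(-35) + (-1 - y) = -140 + (-1 - y) = -141 - y)
-40826 - P(96) = -40826 - (-141 - 1*96) = -40826 - (-141 - 96) = -40826 - 1*(-237) = -40826 + 237 = -40589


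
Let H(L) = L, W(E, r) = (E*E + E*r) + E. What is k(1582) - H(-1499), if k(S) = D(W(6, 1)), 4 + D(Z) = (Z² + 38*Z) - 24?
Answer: 5599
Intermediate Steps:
W(E, r) = E + E² + E*r (W(E, r) = (E² + E*r) + E = E + E² + E*r)
D(Z) = -28 + Z² + 38*Z (D(Z) = -4 + ((Z² + 38*Z) - 24) = -4 + (-24 + Z² + 38*Z) = -28 + Z² + 38*Z)
k(S) = 4100 (k(S) = -28 + (6*(1 + 6 + 1))² + 38*(6*(1 + 6 + 1)) = -28 + (6*8)² + 38*(6*8) = -28 + 48² + 38*48 = -28 + 2304 + 1824 = 4100)
k(1582) - H(-1499) = 4100 - 1*(-1499) = 4100 + 1499 = 5599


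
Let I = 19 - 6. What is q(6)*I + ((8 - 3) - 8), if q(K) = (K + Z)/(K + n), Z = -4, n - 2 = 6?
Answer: -8/7 ≈ -1.1429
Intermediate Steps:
n = 8 (n = 2 + 6 = 8)
I = 13
q(K) = (-4 + K)/(8 + K) (q(K) = (K - 4)/(K + 8) = (-4 + K)/(8 + K))
q(6)*I + ((8 - 3) - 8) = ((-4 + 6)/(8 + 6))*13 + ((8 - 3) - 8) = (2/14)*13 + (5 - 8) = ((1/14)*2)*13 - 3 = (⅐)*13 - 3 = 13/7 - 3 = -8/7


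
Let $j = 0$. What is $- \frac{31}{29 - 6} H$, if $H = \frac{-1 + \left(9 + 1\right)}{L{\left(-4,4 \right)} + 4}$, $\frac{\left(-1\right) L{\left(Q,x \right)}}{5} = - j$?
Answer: $- \frac{279}{92} \approx -3.0326$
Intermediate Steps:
$L{\left(Q,x \right)} = 0$ ($L{\left(Q,x \right)} = - 5 \left(\left(-1\right) 0\right) = \left(-5\right) 0 = 0$)
$H = \frac{9}{4}$ ($H = \frac{-1 + \left(9 + 1\right)}{0 + 4} = \frac{-1 + 10}{4} = 9 \cdot \frac{1}{4} = \frac{9}{4} \approx 2.25$)
$- \frac{31}{29 - 6} H = - \frac{31}{29 - 6} \cdot \frac{9}{4} = - \frac{31}{23} \cdot \frac{9}{4} = \left(-31\right) \frac{1}{23} \cdot \frac{9}{4} = \left(- \frac{31}{23}\right) \frac{9}{4} = - \frac{279}{92}$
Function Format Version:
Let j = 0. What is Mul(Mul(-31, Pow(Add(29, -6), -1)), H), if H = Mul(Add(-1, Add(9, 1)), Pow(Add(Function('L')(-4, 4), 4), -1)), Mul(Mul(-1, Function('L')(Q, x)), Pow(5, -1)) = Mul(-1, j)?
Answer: Rational(-279, 92) ≈ -3.0326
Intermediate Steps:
Function('L')(Q, x) = 0 (Function('L')(Q, x) = Mul(-5, Mul(-1, 0)) = Mul(-5, 0) = 0)
H = Rational(9, 4) (H = Mul(Add(-1, Add(9, 1)), Pow(Add(0, 4), -1)) = Mul(Add(-1, 10), Pow(4, -1)) = Mul(9, Rational(1, 4)) = Rational(9, 4) ≈ 2.2500)
Mul(Mul(-31, Pow(Add(29, -6), -1)), H) = Mul(Mul(-31, Pow(Add(29, -6), -1)), Rational(9, 4)) = Mul(Mul(-31, Pow(23, -1)), Rational(9, 4)) = Mul(Mul(-31, Rational(1, 23)), Rational(9, 4)) = Mul(Rational(-31, 23), Rational(9, 4)) = Rational(-279, 92)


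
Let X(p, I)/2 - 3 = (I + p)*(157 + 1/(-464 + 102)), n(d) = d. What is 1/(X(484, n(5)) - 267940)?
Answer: -181/20704717 ≈ -8.7420e-6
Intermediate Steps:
X(p, I) = 6 + 56833*I/181 + 56833*p/181 (X(p, I) = 6 + 2*((I + p)*(157 + 1/(-464 + 102))) = 6 + 2*((I + p)*(157 + 1/(-362))) = 6 + 2*((I + p)*(157 - 1/362)) = 6 + 2*((I + p)*(56833/362)) = 6 + 2*(56833*I/362 + 56833*p/362) = 6 + (56833*I/181 + 56833*p/181) = 6 + 56833*I/181 + 56833*p/181)
1/(X(484, n(5)) - 267940) = 1/((6 + (56833/181)*5 + (56833/181)*484) - 267940) = 1/((6 + 284165/181 + 27507172/181) - 267940) = 1/(27792423/181 - 267940) = 1/(-20704717/181) = -181/20704717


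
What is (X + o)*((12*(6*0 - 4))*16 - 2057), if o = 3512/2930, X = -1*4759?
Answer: 3938151135/293 ≈ 1.3441e+7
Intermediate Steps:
X = -4759
o = 1756/1465 (o = 3512*(1/2930) = 1756/1465 ≈ 1.1986)
(X + o)*((12*(6*0 - 4))*16 - 2057) = (-4759 + 1756/1465)*((12*(6*0 - 4))*16 - 2057) = -6970179*((12*(0 - 4))*16 - 2057)/1465 = -6970179*((12*(-4))*16 - 2057)/1465 = -6970179*(-48*16 - 2057)/1465 = -6970179*(-768 - 2057)/1465 = -6970179/1465*(-2825) = 3938151135/293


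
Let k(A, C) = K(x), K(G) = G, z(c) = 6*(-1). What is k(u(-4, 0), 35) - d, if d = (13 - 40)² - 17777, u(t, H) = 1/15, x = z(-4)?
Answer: 17042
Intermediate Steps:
z(c) = -6
x = -6
u(t, H) = 1/15
k(A, C) = -6
d = -17048 (d = (-27)² - 17777 = 729 - 17777 = -17048)
k(u(-4, 0), 35) - d = -6 - 1*(-17048) = -6 + 17048 = 17042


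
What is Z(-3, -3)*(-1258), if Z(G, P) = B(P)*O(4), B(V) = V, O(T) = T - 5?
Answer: -3774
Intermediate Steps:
O(T) = -5 + T
Z(G, P) = -P (Z(G, P) = P*(-5 + 4) = P*(-1) = -P)
Z(-3, -3)*(-1258) = -1*(-3)*(-1258) = 3*(-1258) = -3774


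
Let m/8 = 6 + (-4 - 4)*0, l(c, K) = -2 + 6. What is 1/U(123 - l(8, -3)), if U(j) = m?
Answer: 1/48 ≈ 0.020833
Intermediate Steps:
l(c, K) = 4
m = 48 (m = 8*(6 + (-4 - 4)*0) = 8*(6 - 8*0) = 8*(6 + 0) = 8*6 = 48)
U(j) = 48
1/U(123 - l(8, -3)) = 1/48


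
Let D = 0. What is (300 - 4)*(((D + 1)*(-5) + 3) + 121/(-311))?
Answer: -219928/311 ≈ -707.16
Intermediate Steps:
(300 - 4)*(((D + 1)*(-5) + 3) + 121/(-311)) = (300 - 4)*(((0 + 1)*(-5) + 3) + 121/(-311)) = 296*((1*(-5) + 3) + 121*(-1/311)) = 296*((-5 + 3) - 121/311) = 296*(-2 - 121/311) = 296*(-743/311) = -219928/311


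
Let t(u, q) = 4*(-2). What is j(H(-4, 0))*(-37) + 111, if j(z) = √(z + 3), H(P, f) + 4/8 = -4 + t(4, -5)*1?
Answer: 111 - 37*I*√38/2 ≈ 111.0 - 114.04*I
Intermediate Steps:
t(u, q) = -8
H(P, f) = -25/2 (H(P, f) = -½ + (-4 - 8*1) = -½ + (-4 - 8) = -½ - 12 = -25/2)
j(z) = √(3 + z)
j(H(-4, 0))*(-37) + 111 = √(3 - 25/2)*(-37) + 111 = √(-19/2)*(-37) + 111 = (I*√38/2)*(-37) + 111 = -37*I*√38/2 + 111 = 111 - 37*I*√38/2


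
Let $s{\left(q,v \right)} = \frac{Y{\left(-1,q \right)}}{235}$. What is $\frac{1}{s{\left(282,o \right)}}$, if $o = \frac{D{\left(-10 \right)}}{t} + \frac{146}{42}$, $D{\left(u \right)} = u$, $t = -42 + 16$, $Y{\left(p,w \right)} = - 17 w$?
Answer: $- \frac{5}{102} \approx -0.04902$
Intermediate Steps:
$t = -26$
$o = \frac{1054}{273}$ ($o = - \frac{10}{-26} + \frac{146}{42} = \left(-10\right) \left(- \frac{1}{26}\right) + 146 \cdot \frac{1}{42} = \frac{5}{13} + \frac{73}{21} = \frac{1054}{273} \approx 3.8608$)
$s{\left(q,v \right)} = - \frac{17 q}{235}$ ($s{\left(q,v \right)} = \frac{\left(-17\right) q}{235} = - 17 q \frac{1}{235} = - \frac{17 q}{235}$)
$\frac{1}{s{\left(282,o \right)}} = \frac{1}{\left(- \frac{17}{235}\right) 282} = \frac{1}{- \frac{102}{5}} = - \frac{5}{102}$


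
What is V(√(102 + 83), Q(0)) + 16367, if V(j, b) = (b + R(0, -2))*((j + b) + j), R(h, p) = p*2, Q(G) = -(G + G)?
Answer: 16367 - 8*√185 ≈ 16258.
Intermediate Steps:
Q(G) = -2*G
R(h, p) = 2*p
V(j, b) = (-4 + b)*(b + 2*j) (V(j, b) = (b + 2*(-2))*((j + b) + j) = (b - 4)*((b + j) + j) = (-4 + b)*(b + 2*j))
V(√(102 + 83), Q(0)) + 16367 = ((-2*0)² - 8*√(102 + 83) - (-8)*0 + 2*(-2*0)*√(102 + 83)) + 16367 = (0² - 8*√185 - 4*0 + 2*0*√185) + 16367 = (0 - 8*√185 + 0 + 0) + 16367 = -8*√185 + 16367 = 16367 - 8*√185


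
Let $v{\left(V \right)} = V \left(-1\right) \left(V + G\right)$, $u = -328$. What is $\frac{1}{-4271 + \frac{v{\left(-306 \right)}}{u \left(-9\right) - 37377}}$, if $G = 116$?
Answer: $- \frac{45}{192119} \approx -0.00023423$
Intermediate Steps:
$v{\left(V \right)} = - V \left(116 + V\right)$ ($v{\left(V \right)} = V \left(-1\right) \left(V + 116\right) = - V \left(116 + V\right)$)
$\frac{1}{-4271 + \frac{v{\left(-306 \right)}}{u \left(-9\right) - 37377}} = \frac{1}{-4271 + \frac{\left(-1\right) \left(-306\right) \left(116 - 306\right)}{\left(-328\right) \left(-9\right) - 37377}} = \frac{1}{-4271 + \frac{\left(-1\right) \left(-306\right) \left(-190\right)}{2952 - 37377}} = \frac{1}{-4271 - \frac{58140}{-34425}} = \frac{1}{-4271 - - \frac{76}{45}} = \frac{1}{-4271 + \frac{76}{45}} = \frac{1}{- \frac{192119}{45}} = - \frac{45}{192119}$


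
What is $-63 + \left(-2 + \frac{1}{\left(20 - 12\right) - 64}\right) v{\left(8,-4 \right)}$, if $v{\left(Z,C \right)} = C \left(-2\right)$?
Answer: $- \frac{554}{7} \approx -79.143$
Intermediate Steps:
$v{\left(Z,C \right)} = - 2 C$
$-63 + \left(-2 + \frac{1}{\left(20 - 12\right) - 64}\right) v{\left(8,-4 \right)} = -63 + \left(-2 + \frac{1}{\left(20 - 12\right) - 64}\right) \left(\left(-2\right) \left(-4\right)\right) = -63 + \left(-2 + \frac{1}{\left(20 - 12\right) - 64}\right) 8 = -63 + \left(-2 + \frac{1}{8 - 64}\right) 8 = -63 + \left(-2 + \frac{1}{-56}\right) 8 = -63 + \left(-2 - \frac{1}{56}\right) 8 = -63 - \frac{113}{7} = - \frac{554}{7}$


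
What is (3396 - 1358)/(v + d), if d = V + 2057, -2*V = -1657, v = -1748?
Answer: 4076/2275 ≈ 1.7916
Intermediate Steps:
V = 1657/2 (V = -½*(-1657) = 1657/2 ≈ 828.50)
d = 5771/2 (d = 1657/2 + 2057 = 5771/2 ≈ 2885.5)
(3396 - 1358)/(v + d) = (3396 - 1358)/(-1748 + 5771/2) = 2038/(2275/2) = 2038*(2/2275) = 4076/2275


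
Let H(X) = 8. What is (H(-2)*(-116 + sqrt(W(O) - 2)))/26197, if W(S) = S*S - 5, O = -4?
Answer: -904/26197 ≈ -0.034508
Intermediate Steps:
W(S) = -5 + S**2 (W(S) = S**2 - 5 = -5 + S**2)
(H(-2)*(-116 + sqrt(W(O) - 2)))/26197 = (8*(-116 + sqrt((-5 + (-4)**2) - 2)))/26197 = (8*(-116 + sqrt((-5 + 16) - 2)))*(1/26197) = (8*(-116 + sqrt(11 - 2)))*(1/26197) = (8*(-116 + sqrt(9)))*(1/26197) = (8*(-116 + 3))*(1/26197) = (8*(-113))*(1/26197) = -904*1/26197 = -904/26197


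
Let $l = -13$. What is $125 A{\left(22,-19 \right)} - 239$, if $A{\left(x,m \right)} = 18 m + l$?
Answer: $-44614$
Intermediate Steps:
$A{\left(x,m \right)} = -13 + 18 m$ ($A{\left(x,m \right)} = 18 m - 13 = -13 + 18 m$)
$125 A{\left(22,-19 \right)} - 239 = 125 \left(-13 + 18 \left(-19\right)\right) - 239 = 125 \left(-13 - 342\right) - 239 = 125 \left(-355\right) - 239 = -44375 - 239 = -44614$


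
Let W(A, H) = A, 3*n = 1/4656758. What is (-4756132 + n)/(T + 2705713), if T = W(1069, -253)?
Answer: -66444467220167/37814486198268 ≈ -1.7571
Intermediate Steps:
n = 1/13970274 (n = (1/3)/4656758 = (1/3)*(1/4656758) = 1/13970274 ≈ 7.1581e-8)
T = 1069
(-4756132 + n)/(T + 2705713) = (-4756132 + 1/13970274)/(1069 + 2705713) = -66444467220167/13970274/2706782 = -66444467220167/13970274*1/2706782 = -66444467220167/37814486198268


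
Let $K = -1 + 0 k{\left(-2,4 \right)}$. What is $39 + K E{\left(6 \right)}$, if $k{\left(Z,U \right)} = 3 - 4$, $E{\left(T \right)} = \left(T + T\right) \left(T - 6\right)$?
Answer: $39$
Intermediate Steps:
$E{\left(T \right)} = 2 T \left(-6 + T\right)$
$k{\left(Z,U \right)} = -1$
$K = -1$ ($K = -1 + 0 \left(-1\right) = -1 + 0 = -1$)
$39 + K E{\left(6 \right)} = 39 - 2 \cdot 6 \left(-6 + 6\right) = 39 - 2 \cdot 6 \cdot 0 = 39 - 0 = 39 + 0 = 39$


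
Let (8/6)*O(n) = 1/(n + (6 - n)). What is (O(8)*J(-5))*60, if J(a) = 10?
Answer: 75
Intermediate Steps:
O(n) = ⅛ (O(n) = 3/(4*(n + (6 - n))) = (¾)/6 = (¾)*(⅙) = ⅛)
(O(8)*J(-5))*60 = ((⅛)*10)*60 = (5/4)*60 = 75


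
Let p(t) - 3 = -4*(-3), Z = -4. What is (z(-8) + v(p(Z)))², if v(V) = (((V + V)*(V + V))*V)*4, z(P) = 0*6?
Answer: 2916000000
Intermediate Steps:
z(P) = 0
p(t) = 15 (p(t) = 3 - 4*(-3) = 3 + 12 = 15)
v(V) = 16*V³ (v(V) = (((2*V)*(2*V))*V)*4 = ((4*V²)*V)*4 = (4*V³)*4 = 16*V³)
(z(-8) + v(p(Z)))² = (0 + 16*15³)² = (0 + 16*3375)² = (0 + 54000)² = 54000² = 2916000000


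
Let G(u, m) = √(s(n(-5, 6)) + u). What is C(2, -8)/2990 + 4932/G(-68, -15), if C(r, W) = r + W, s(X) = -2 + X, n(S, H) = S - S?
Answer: -3/1495 - 2466*I*√70/35 ≈ -0.0020067 - 589.49*I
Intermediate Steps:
n(S, H) = 0
G(u, m) = √(-2 + u) (G(u, m) = √((-2 + 0) + u) = √(-2 + u))
C(r, W) = W + r
C(2, -8)/2990 + 4932/G(-68, -15) = (-8 + 2)/2990 + 4932/(√(-2 - 68)) = -6*1/2990 + 4932/(√(-70)) = -3/1495 + 4932/((I*√70)) = -3/1495 + 4932*(-I*√70/70) = -3/1495 - 2466*I*√70/35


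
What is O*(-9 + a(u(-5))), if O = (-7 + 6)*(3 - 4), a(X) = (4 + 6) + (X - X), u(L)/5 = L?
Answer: 1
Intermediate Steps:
u(L) = 5*L
a(X) = 10 (a(X) = 10 + 0 = 10)
O = 1 (O = -1*(-1) = 1)
O*(-9 + a(u(-5))) = 1*(-9 + 10) = 1*1 = 1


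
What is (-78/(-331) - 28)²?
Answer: 84456100/109561 ≈ 770.86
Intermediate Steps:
(-78/(-331) - 28)² = (-78*(-1/331) - 28)² = (78/331 - 28)² = (-9190/331)² = 84456100/109561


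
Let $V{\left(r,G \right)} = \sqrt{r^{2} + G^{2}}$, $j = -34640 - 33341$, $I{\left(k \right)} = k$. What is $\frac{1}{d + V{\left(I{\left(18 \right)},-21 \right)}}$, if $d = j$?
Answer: $- \frac{67981}{4621415596} - \frac{3 \sqrt{85}}{4621415596} \approx -1.4716 \cdot 10^{-5}$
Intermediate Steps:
$j = -67981$
$d = -67981$
$V{\left(r,G \right)} = \sqrt{G^{2} + r^{2}}$
$\frac{1}{d + V{\left(I{\left(18 \right)},-21 \right)}} = \frac{1}{-67981 + \sqrt{\left(-21\right)^{2} + 18^{2}}} = \frac{1}{-67981 + \sqrt{441 + 324}} = \frac{1}{-67981 + \sqrt{765}} = \frac{1}{-67981 + 3 \sqrt{85}}$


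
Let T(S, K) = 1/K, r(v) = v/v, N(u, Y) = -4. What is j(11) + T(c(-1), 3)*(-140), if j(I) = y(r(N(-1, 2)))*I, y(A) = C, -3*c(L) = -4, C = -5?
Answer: -305/3 ≈ -101.67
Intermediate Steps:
c(L) = 4/3 (c(L) = -⅓*(-4) = 4/3)
r(v) = 1
y(A) = -5
j(I) = -5*I
j(11) + T(c(-1), 3)*(-140) = -5*11 - 140/3 = -55 + (⅓)*(-140) = -55 - 140/3 = -305/3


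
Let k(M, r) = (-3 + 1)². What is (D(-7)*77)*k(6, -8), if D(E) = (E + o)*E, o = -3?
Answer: 21560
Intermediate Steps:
D(E) = E*(-3 + E) (D(E) = (E - 3)*E = (-3 + E)*E = E*(-3 + E))
k(M, r) = 4 (k(M, r) = (-2)² = 4)
(D(-7)*77)*k(6, -8) = (-7*(-3 - 7)*77)*4 = (-7*(-10)*77)*4 = (70*77)*4 = 5390*4 = 21560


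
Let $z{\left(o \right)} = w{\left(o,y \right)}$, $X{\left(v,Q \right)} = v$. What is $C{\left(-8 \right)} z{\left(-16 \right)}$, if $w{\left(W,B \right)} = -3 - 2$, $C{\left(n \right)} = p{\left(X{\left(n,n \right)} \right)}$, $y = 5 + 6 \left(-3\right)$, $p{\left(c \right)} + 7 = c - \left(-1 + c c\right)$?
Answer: $390$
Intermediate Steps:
$p{\left(c \right)} = -6 + c - c^{2}$ ($p{\left(c \right)} = -7 - \left(-1 - c + c c\right) = -7 - \left(-1 + c^{2} - c\right) = -7 + \left(1 + c - c^{2}\right) = -6 + c - c^{2}$)
$y = -13$ ($y = 5 - 18 = -13$)
$C{\left(n \right)} = -6 + n - n^{2}$
$w{\left(W,B \right)} = -5$
$z{\left(o \right)} = -5$
$C{\left(-8 \right)} z{\left(-16 \right)} = \left(-6 - 8 - \left(-8\right)^{2}\right) \left(-5\right) = \left(-6 - 8 - 64\right) \left(-5\right) = \left(-78\right) \left(-5\right) = 390$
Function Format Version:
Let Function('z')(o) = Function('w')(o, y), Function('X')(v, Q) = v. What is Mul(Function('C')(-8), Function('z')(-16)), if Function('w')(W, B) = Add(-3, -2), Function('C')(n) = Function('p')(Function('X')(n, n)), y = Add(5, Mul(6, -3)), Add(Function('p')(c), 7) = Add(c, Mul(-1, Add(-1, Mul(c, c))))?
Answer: 390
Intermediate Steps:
Function('p')(c) = Add(-6, c, Mul(-1, Pow(c, 2))) (Function('p')(c) = Add(-7, Add(c, Mul(-1, Add(-1, Mul(c, c))))) = Add(-7, Add(c, Mul(-1, Add(-1, Pow(c, 2))))) = Add(-7, Add(c, Add(1, Mul(-1, Pow(c, 2))))) = Add(-7, Add(1, c, Mul(-1, Pow(c, 2)))) = Add(-6, c, Mul(-1, Pow(c, 2))))
y = -13 (y = Add(5, -18) = -13)
Function('C')(n) = Add(-6, n, Mul(-1, Pow(n, 2)))
Function('w')(W, B) = -5
Function('z')(o) = -5
Mul(Function('C')(-8), Function('z')(-16)) = Mul(Add(-6, -8, Mul(-1, Pow(-8, 2))), -5) = Mul(Add(-6, -8, Mul(-1, 64)), -5) = Mul(Add(-6, -8, -64), -5) = Mul(-78, -5) = 390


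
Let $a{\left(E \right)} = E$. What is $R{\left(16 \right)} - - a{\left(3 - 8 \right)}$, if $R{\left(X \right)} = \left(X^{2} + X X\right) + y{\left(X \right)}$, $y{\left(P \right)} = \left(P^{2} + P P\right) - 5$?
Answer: $1014$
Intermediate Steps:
$y{\left(P \right)} = -5 + 2 P^{2}$ ($y{\left(P \right)} = \left(P^{2} + P^{2}\right) - 5 = 2 P^{2} - 5 = -5 + 2 P^{2}$)
$R{\left(X \right)} = -5 + 4 X^{2}$ ($R{\left(X \right)} = \left(X^{2} + X X\right) + \left(-5 + 2 X^{2}\right) = \left(X^{2} + X^{2}\right) + \left(-5 + 2 X^{2}\right) = 2 X^{2} + \left(-5 + 2 X^{2}\right) = -5 + 4 X^{2}$)
$R{\left(16 \right)} - - a{\left(3 - 8 \right)} = \left(-5 + 4 \cdot 16^{2}\right) - - (3 - 8) = \left(-5 + 4 \cdot 256\right) - - (3 - 8) = \left(-5 + 1024\right) - \left(-1\right) \left(-5\right) = 1019 - 5 = 1014$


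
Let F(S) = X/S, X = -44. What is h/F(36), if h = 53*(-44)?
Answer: 1908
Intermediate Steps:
F(S) = -44/S
h = -2332
h/F(36) = -2332/((-44/36)) = -2332/((-44*1/36)) = -2332/(-11/9) = -2332*(-9/11) = 1908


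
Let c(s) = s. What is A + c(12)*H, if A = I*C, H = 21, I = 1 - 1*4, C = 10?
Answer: 222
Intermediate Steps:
I = -3 (I = 1 - 4 = -3)
A = -30 (A = -3*10 = -30)
A + c(12)*H = -30 + 12*21 = -30 + 252 = 222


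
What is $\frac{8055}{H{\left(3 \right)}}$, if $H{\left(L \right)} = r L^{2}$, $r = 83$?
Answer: $\frac{895}{83} \approx 10.783$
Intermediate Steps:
$H{\left(L \right)} = 83 L^{2}$
$\frac{8055}{H{\left(3 \right)}} = \frac{8055}{83 \cdot 3^{2}} = \frac{8055}{83 \cdot 9} = \frac{8055}{747} = 8055 \cdot \frac{1}{747} = \frac{895}{83}$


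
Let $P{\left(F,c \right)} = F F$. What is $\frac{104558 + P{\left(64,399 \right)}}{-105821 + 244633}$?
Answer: $\frac{54327}{69406} \approx 0.78274$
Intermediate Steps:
$P{\left(F,c \right)} = F^{2}$
$\frac{104558 + P{\left(64,399 \right)}}{-105821 + 244633} = \frac{104558 + 64^{2}}{-105821 + 244633} = \frac{104558 + 4096}{138812} = 108654 \cdot \frac{1}{138812} = \frac{54327}{69406}$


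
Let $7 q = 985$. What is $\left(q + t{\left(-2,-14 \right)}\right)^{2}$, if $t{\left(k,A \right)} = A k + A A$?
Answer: $\frac{6517809}{49} \approx 1.3302 \cdot 10^{5}$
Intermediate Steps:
$q = \frac{985}{7}$ ($q = \frac{1}{7} \cdot 985 = \frac{985}{7} \approx 140.71$)
$t{\left(k,A \right)} = A^{2} + A k$ ($t{\left(k,A \right)} = A k + A^{2} = A^{2} + A k$)
$\left(q + t{\left(-2,-14 \right)}\right)^{2} = \left(\frac{985}{7} - 14 \left(-14 - 2\right)\right)^{2} = \left(\frac{985}{7} - -224\right)^{2} = \left(\frac{985}{7} + 224\right)^{2} = \left(\frac{2553}{7}\right)^{2} = \frac{6517809}{49}$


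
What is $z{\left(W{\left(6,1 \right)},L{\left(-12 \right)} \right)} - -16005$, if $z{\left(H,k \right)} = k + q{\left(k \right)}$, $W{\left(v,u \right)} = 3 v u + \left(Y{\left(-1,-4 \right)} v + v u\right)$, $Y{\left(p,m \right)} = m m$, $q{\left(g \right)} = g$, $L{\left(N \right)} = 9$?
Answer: $16023$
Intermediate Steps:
$Y{\left(p,m \right)} = m^{2}$
$W{\left(v,u \right)} = 16 v + 4 u v$ ($W{\left(v,u \right)} = 3 v u + \left(\left(-4\right)^{2} v + v u\right) = 3 u v + \left(16 v + u v\right) = 16 v + 4 u v$)
$z{\left(H,k \right)} = 2 k$ ($z{\left(H,k \right)} = k + k = 2 k$)
$z{\left(W{\left(6,1 \right)},L{\left(-12 \right)} \right)} - -16005 = 2 \cdot 9 - -16005 = 18 + 16005 = 16023$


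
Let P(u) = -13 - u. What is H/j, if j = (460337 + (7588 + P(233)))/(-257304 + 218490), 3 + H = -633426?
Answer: 8195304402/155893 ≈ 52570.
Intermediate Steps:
H = -633429 (H = -3 - 633426 = -633429)
j = -155893/12938 (j = (460337 + (7588 + (-13 - 1*233)))/(-257304 + 218490) = (460337 + (7588 + (-13 - 233)))/(-38814) = (460337 + (7588 - 246))*(-1/38814) = (460337 + 7342)*(-1/38814) = 467679*(-1/38814) = -155893/12938 ≈ -12.049)
H/j = -633429/(-155893/12938) = -633429*(-12938/155893) = 8195304402/155893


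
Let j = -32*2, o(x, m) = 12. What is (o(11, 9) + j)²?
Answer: 2704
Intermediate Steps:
j = -64
(o(11, 9) + j)² = (12 - 64)² = (-52)² = 2704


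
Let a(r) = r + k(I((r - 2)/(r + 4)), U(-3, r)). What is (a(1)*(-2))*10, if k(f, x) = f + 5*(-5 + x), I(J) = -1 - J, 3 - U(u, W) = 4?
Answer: 596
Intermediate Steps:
U(u, W) = -1 (U(u, W) = 3 - 1*4 = 3 - 4 = -1)
k(f, x) = -25 + f + 5*x (k(f, x) = f + (-25 + 5*x) = -25 + f + 5*x)
a(r) = -31 + r - (-2 + r)/(4 + r) (a(r) = r + (-25 + (-1 - (r - 2)/(r + 4)) + 5*(-1)) = r + (-25 + (-1 - (-2 + r)/(4 + r)) - 5) = r + (-31 - (-2 + r)/(4 + r)) = -31 + r - (-2 + r)/(4 + r))
(a(1)*(-2))*10 = (((-122 + 1² - 28*1)/(4 + 1))*(-2))*10 = (((-122 + 1 - 28)/5)*(-2))*10 = (((⅕)*(-149))*(-2))*10 = -149/5*(-2)*10 = (298/5)*10 = 596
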